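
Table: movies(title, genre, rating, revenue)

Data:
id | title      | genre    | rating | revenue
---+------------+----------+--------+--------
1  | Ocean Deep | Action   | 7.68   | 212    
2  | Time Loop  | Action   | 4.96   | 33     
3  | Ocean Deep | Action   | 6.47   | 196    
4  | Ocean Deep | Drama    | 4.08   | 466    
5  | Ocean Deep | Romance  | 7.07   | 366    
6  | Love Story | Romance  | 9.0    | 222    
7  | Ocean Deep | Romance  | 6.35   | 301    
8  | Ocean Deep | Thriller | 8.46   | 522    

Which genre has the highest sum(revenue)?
SELECT genre, SUM(revenue) as val
FROM movies
GROUP BY genre
ORDER BY val DESC
LIMIT 1

Result: Romance with sum(revenue) = 889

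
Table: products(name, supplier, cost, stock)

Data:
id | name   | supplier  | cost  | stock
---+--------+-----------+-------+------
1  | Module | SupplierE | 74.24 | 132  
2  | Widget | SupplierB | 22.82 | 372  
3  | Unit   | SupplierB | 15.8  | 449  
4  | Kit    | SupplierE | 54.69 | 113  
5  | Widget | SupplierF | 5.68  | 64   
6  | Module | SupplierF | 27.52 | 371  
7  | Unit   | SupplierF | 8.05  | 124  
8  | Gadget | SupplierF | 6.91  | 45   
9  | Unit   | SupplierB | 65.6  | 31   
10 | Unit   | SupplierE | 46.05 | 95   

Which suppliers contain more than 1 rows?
SELECT supplier, COUNT(*) as cnt
FROM products
GROUP BY supplier
HAVING COUNT(*) > 1

Result:
  SupplierB: 3
  SupplierE: 3
  SupplierF: 4

Note: HAVING filters groups after aggregation, WHERE filters rows before.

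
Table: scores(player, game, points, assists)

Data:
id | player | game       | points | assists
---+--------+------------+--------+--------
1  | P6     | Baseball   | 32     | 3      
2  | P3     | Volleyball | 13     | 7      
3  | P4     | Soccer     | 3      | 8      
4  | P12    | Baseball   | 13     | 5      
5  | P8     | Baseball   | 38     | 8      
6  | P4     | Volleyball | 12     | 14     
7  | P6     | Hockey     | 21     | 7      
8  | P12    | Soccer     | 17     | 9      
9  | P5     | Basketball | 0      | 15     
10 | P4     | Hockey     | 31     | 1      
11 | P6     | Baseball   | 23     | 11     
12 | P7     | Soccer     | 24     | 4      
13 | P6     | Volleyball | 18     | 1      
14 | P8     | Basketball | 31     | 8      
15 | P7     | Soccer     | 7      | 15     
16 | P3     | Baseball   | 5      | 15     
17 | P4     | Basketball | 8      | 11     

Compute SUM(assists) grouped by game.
SELECT game, SUM(assists) as result
FROM scores
GROUP BY game

Result:
  Baseball: 42
  Basketball: 34
  Hockey: 8
  Soccer: 36
  Volleyball: 22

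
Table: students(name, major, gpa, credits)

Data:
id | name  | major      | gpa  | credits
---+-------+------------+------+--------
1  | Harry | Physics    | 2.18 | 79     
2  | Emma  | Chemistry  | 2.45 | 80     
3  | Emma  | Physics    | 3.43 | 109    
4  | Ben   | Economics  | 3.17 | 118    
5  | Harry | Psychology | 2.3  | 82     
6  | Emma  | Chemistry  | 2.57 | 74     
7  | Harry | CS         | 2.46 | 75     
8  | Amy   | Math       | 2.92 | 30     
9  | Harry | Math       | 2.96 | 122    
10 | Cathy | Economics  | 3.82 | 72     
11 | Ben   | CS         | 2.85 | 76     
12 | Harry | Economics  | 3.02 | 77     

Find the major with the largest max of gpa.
SELECT major, MAX(gpa) as val
FROM students
GROUP BY major
ORDER BY val DESC
LIMIT 1

Result: Economics with max(gpa) = 3.82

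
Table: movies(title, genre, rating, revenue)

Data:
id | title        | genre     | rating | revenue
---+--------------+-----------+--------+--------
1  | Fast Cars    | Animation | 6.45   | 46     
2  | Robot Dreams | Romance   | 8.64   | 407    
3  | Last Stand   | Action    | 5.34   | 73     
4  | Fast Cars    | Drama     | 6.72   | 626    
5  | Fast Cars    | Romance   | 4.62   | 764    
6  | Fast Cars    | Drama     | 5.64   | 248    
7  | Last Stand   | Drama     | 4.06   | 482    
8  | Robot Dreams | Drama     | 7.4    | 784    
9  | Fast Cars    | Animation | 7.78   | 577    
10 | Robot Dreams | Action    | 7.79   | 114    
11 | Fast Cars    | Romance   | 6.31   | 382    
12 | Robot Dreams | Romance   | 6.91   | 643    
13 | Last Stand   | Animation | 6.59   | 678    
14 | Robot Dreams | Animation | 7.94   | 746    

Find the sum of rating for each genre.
SELECT genre, SUM(rating) as result
FROM movies
GROUP BY genre

Result:
  Action: 13.13
  Animation: 28.76
  Drama: 23.82
  Romance: 26.48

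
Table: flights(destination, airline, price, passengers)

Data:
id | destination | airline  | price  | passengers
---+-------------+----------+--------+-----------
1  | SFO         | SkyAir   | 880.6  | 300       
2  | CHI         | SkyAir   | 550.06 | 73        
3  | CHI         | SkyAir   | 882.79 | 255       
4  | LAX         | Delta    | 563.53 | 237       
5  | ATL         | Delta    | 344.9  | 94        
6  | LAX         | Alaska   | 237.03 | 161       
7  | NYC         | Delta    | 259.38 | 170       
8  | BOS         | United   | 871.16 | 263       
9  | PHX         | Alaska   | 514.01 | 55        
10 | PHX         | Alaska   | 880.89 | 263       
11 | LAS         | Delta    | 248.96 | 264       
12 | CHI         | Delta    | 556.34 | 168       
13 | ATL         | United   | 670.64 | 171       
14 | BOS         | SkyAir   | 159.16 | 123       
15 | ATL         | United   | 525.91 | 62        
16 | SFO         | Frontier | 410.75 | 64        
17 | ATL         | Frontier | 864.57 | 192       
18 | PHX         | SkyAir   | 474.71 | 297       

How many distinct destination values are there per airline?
SELECT airline, COUNT(DISTINCT destination)
FROM flights
GROUP BY airline

Result:
  Alaska: 2 distinct
  Delta: 5 distinct
  Frontier: 2 distinct
  SkyAir: 4 distinct
  United: 2 distinct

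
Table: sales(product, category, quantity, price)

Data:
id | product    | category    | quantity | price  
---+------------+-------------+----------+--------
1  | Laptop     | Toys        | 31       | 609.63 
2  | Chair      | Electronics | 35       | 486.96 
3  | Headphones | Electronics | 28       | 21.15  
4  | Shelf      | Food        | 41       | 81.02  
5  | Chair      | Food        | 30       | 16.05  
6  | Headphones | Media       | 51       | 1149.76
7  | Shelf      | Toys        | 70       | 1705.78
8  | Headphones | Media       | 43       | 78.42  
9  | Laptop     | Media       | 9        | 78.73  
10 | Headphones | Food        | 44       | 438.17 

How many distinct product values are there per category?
SELECT category, COUNT(DISTINCT product)
FROM sales
GROUP BY category

Result:
  Electronics: 2 distinct
  Food: 3 distinct
  Media: 2 distinct
  Toys: 2 distinct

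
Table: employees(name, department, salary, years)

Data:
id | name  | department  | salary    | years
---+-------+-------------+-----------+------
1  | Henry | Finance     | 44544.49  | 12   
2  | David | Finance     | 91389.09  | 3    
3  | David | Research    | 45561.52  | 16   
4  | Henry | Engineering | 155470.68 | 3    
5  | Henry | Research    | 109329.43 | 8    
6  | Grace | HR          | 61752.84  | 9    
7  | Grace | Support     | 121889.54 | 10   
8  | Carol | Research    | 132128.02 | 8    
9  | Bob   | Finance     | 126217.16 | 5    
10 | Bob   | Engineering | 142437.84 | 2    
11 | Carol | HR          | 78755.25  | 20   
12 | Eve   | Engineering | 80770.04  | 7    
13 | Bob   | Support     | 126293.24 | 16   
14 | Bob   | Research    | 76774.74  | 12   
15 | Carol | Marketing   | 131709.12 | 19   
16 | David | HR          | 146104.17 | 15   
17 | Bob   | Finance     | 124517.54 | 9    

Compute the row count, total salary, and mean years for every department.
SELECT department,
       COUNT(*) as cnt,
       SUM(salary) as total_salary,
       AVG(years) as avg_years
FROM employees
GROUP BY department

Result:
  Engineering: 3 records, 378678.56 total salary, 4.00 avg years
  Finance: 4 records, 386668.28 total salary, 7.25 avg years
  HR: 3 records, 286612.26 total salary, 14.67 avg years
  Marketing: 1 records, 131709.12 total salary, 19.00 avg years
  Research: 4 records, 363793.71 total salary, 11.00 avg years
  Support: 2 records, 248182.78 total salary, 13.00 avg years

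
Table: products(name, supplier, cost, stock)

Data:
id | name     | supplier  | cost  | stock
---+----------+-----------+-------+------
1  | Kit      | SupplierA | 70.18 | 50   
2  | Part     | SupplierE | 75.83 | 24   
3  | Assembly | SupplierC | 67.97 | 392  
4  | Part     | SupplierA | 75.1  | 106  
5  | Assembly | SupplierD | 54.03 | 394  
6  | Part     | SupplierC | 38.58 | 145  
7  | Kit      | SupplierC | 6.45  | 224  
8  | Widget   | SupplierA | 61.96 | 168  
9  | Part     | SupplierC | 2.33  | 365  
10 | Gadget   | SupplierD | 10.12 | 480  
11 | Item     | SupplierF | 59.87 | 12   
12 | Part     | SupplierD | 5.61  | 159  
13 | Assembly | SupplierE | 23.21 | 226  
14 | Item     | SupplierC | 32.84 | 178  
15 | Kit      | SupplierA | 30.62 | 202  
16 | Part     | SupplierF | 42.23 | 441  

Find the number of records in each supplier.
SELECT supplier, COUNT(*) as count
FROM products
GROUP BY supplier

Result:
  SupplierA: 4
  SupplierC: 5
  SupplierD: 3
  SupplierE: 2
  SupplierF: 2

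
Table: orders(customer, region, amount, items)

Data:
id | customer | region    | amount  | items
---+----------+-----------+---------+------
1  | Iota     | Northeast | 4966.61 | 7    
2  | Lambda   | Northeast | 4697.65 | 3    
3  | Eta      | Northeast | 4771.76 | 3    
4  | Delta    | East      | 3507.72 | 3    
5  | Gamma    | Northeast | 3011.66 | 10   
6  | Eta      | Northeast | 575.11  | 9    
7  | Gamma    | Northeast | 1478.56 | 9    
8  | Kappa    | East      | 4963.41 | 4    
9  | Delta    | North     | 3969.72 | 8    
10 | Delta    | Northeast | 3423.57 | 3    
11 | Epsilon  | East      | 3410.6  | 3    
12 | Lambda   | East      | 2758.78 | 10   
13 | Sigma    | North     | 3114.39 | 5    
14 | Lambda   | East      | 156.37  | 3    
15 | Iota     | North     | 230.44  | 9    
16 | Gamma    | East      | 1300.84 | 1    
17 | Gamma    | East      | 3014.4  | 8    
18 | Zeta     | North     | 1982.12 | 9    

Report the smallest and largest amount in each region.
SELECT region, MIN(amount), MAX(amount)
FROM orders
GROUP BY region

Result:
  East: min=156.37, max=4963.41
  North: min=230.44, max=3969.72
  Northeast: min=575.11, max=4966.61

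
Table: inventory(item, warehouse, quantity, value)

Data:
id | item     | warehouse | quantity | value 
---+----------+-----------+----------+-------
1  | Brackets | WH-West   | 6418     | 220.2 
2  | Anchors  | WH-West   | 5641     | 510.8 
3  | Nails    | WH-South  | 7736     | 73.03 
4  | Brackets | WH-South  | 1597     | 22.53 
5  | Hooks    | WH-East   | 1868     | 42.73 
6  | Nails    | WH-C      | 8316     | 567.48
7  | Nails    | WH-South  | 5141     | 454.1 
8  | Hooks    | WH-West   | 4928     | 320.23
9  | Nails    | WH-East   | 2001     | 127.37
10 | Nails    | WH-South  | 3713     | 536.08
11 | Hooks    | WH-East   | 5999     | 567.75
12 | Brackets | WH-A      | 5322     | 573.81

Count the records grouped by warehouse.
SELECT warehouse, COUNT(*) as count
FROM inventory
GROUP BY warehouse

Result:
  WH-A: 1
  WH-C: 1
  WH-East: 3
  WH-South: 4
  WH-West: 3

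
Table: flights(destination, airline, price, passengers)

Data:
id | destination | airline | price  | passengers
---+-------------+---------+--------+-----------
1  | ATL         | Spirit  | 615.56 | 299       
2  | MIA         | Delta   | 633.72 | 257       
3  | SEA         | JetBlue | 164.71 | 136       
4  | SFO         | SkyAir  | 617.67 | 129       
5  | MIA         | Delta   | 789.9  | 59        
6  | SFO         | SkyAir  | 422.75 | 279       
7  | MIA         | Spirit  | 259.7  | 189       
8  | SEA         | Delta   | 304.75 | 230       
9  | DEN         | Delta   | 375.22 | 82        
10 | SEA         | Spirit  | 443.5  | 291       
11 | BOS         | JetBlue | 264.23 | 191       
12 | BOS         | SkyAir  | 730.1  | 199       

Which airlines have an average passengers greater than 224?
SELECT airline, AVG(passengers)
FROM flights
GROUP BY airline
HAVING AVG(passengers) > 224

Result:
  Spirit: avg=259.67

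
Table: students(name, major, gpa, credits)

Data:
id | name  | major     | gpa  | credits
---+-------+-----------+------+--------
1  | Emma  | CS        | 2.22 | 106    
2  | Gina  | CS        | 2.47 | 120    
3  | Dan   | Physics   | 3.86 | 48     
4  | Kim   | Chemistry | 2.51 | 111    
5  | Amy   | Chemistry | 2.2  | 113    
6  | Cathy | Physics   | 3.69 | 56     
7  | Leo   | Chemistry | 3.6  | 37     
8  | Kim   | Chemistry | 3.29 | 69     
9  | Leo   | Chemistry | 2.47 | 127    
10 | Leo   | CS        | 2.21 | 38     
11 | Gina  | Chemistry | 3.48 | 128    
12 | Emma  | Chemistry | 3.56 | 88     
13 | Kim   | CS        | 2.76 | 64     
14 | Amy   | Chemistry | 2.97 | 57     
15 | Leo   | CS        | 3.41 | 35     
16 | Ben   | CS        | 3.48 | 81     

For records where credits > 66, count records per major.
SELECT major, COUNT(*)
FROM students
WHERE credits > 66
GROUP BY major

Note: WHERE filters rows before grouping.

Result:
  CS: 3
  Chemistry: 6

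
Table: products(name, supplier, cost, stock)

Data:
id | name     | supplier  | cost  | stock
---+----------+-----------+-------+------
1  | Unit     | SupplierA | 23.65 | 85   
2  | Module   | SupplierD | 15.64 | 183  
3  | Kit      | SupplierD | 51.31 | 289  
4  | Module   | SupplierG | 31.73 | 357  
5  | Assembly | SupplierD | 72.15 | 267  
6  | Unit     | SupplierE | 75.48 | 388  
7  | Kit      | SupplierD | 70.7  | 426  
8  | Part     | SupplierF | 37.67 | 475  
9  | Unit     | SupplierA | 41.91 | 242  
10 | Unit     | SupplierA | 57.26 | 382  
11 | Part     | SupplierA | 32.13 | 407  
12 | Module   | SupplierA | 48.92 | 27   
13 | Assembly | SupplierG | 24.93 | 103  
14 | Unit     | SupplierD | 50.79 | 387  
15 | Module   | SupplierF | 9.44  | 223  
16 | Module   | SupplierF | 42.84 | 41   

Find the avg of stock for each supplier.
SELECT supplier, AVG(stock) as result
FROM products
GROUP BY supplier

Result:
  SupplierA: 228.60
  SupplierD: 310.40
  SupplierE: 388.00
  SupplierF: 246.33
  SupplierG: 230.00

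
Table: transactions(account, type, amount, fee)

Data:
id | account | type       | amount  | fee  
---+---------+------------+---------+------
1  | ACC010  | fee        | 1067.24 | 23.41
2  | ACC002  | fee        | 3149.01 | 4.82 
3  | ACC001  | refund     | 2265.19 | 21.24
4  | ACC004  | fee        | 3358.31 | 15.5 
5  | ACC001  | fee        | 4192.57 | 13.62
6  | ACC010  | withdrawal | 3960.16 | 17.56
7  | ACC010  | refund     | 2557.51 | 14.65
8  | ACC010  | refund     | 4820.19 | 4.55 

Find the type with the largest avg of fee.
SELECT type, AVG(fee) as val
FROM transactions
GROUP BY type
ORDER BY val DESC
LIMIT 1

Result: withdrawal with avg(fee) = 17.56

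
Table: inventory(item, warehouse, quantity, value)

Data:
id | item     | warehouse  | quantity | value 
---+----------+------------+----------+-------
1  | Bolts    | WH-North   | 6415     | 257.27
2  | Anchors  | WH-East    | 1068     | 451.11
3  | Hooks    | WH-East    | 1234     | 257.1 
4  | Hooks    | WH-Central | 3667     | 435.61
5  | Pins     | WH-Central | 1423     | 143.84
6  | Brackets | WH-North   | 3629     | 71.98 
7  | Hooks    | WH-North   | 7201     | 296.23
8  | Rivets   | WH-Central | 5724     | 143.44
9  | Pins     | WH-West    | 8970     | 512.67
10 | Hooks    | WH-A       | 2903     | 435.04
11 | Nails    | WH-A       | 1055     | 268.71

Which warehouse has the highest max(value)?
SELECT warehouse, MAX(value) as val
FROM inventory
GROUP BY warehouse
ORDER BY val DESC
LIMIT 1

Result: WH-West with max(value) = 512.67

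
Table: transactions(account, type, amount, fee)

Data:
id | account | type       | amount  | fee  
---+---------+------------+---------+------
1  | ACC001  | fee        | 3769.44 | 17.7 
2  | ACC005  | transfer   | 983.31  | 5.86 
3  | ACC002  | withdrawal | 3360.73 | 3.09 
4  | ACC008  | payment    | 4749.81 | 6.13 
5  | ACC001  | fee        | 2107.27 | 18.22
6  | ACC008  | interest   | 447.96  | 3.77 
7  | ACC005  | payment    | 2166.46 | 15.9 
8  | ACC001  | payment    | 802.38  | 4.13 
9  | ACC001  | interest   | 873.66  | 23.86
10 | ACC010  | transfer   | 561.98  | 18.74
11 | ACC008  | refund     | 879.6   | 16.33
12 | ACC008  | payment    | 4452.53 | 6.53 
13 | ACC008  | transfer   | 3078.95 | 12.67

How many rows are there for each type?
SELECT type, COUNT(*) as count
FROM transactions
GROUP BY type

Result:
  fee: 2
  interest: 2
  payment: 4
  refund: 1
  transfer: 3
  withdrawal: 1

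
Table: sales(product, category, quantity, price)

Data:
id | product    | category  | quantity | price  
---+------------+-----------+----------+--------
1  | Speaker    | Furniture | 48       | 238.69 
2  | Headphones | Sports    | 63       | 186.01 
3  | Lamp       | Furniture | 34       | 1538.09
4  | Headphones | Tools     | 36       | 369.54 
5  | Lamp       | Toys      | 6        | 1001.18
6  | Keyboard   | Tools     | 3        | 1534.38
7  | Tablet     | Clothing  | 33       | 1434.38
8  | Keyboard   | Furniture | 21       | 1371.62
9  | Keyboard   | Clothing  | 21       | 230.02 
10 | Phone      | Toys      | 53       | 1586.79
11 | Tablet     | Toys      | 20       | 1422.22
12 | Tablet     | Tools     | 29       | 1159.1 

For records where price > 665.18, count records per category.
SELECT category, COUNT(*)
FROM sales
WHERE price > 665.18
GROUP BY category

Note: WHERE filters rows before grouping.

Result:
  Clothing: 1
  Furniture: 2
  Tools: 2
  Toys: 3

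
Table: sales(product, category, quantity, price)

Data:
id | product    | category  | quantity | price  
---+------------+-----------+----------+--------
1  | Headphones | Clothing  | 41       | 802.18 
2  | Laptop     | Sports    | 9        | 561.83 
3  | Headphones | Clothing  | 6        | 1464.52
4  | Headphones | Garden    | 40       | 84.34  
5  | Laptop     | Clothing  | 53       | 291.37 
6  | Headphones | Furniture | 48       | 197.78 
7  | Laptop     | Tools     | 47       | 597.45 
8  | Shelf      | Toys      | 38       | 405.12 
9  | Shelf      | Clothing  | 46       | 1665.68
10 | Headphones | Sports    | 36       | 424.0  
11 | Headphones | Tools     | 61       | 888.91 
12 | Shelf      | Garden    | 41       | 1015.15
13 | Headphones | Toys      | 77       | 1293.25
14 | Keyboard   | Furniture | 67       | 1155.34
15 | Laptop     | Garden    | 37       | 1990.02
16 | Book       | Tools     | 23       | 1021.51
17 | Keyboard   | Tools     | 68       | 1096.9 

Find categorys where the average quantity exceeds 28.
SELECT category, AVG(quantity)
FROM sales
GROUP BY category
HAVING AVG(quantity) > 28

Result:
  Clothing: avg=36.50
  Furniture: avg=57.50
  Garden: avg=39.33
  Tools: avg=49.75
  Toys: avg=57.50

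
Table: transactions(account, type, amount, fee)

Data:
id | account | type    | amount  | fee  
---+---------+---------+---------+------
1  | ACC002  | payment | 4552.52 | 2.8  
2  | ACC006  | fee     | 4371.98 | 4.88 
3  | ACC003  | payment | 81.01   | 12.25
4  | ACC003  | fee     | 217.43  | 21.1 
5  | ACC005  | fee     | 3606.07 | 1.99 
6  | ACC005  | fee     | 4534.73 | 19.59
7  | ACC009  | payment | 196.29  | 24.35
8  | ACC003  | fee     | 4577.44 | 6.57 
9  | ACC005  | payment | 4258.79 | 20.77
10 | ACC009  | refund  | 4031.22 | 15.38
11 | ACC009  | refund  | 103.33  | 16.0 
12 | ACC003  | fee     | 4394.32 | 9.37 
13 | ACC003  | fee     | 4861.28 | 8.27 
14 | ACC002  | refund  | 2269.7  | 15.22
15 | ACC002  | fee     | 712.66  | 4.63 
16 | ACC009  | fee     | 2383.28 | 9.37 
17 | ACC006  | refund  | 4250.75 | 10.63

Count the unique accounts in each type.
SELECT type, COUNT(DISTINCT account)
FROM transactions
GROUP BY type

Result:
  fee: 5 distinct
  payment: 4 distinct
  refund: 3 distinct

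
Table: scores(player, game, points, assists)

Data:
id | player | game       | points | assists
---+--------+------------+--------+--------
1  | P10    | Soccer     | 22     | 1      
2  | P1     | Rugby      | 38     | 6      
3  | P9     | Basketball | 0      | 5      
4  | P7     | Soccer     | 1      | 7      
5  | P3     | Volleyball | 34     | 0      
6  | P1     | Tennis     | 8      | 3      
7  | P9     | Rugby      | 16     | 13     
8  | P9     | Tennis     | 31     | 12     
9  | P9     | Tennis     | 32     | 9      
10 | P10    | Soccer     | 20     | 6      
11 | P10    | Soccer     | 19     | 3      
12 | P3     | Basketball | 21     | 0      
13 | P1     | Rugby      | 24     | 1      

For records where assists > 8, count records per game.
SELECT game, COUNT(*)
FROM scores
WHERE assists > 8
GROUP BY game

Note: WHERE filters rows before grouping.

Result:
  Rugby: 1
  Tennis: 2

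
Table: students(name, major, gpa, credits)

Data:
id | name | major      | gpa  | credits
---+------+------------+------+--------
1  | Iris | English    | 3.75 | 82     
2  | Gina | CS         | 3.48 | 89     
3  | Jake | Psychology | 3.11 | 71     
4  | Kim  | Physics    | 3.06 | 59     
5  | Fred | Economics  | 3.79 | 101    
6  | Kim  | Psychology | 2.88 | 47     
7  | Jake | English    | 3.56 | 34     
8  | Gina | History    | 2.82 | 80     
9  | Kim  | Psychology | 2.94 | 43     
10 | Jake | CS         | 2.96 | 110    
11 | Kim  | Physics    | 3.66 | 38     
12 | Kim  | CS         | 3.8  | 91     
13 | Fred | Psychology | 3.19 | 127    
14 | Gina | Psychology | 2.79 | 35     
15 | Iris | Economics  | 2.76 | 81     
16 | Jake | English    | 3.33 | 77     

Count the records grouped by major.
SELECT major, COUNT(*) as count
FROM students
GROUP BY major

Result:
  CS: 3
  Economics: 2
  English: 3
  History: 1
  Physics: 2
  Psychology: 5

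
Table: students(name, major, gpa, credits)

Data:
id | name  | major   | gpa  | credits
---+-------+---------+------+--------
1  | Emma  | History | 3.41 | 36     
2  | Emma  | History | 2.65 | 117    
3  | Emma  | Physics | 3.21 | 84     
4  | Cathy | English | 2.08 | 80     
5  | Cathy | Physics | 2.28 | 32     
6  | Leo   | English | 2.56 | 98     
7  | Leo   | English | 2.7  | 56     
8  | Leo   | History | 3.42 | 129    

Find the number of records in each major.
SELECT major, COUNT(*) as count
FROM students
GROUP BY major

Result:
  English: 3
  History: 3
  Physics: 2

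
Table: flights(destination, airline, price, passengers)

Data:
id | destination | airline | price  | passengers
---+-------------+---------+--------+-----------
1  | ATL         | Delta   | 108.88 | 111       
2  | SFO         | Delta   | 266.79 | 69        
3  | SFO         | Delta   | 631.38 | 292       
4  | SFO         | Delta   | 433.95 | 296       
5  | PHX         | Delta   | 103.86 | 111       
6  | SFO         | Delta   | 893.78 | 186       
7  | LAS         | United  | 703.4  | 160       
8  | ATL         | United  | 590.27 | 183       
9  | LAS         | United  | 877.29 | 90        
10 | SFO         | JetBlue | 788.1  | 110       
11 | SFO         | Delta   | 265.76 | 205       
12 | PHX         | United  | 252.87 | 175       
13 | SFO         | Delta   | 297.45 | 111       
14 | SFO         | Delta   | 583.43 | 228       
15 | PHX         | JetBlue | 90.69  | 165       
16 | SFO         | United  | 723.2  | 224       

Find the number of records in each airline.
SELECT airline, COUNT(*) as count
FROM flights
GROUP BY airline

Result:
  Delta: 9
  JetBlue: 2
  United: 5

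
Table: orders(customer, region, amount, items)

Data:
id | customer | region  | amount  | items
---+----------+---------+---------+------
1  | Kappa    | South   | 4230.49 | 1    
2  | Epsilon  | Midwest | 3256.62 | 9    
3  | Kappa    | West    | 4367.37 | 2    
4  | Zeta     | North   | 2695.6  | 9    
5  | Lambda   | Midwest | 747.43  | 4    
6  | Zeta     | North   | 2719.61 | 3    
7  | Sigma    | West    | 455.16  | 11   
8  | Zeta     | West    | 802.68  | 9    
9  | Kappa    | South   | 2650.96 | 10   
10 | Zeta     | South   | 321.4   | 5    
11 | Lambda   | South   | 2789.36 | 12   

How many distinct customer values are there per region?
SELECT region, COUNT(DISTINCT customer)
FROM orders
GROUP BY region

Result:
  Midwest: 2 distinct
  North: 1 distinct
  South: 3 distinct
  West: 3 distinct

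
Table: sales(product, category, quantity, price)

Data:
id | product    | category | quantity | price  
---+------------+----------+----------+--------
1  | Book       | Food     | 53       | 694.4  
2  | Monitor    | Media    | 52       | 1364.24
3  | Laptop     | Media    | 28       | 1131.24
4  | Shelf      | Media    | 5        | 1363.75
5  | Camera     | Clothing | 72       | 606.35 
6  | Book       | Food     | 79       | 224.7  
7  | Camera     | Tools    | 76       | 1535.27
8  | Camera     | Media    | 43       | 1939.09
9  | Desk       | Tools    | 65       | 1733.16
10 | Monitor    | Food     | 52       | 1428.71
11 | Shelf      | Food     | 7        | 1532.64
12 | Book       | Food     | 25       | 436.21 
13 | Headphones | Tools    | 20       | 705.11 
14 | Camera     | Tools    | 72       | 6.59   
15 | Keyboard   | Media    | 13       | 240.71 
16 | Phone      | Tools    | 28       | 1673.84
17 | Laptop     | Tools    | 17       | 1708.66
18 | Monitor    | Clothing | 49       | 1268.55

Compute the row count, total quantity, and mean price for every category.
SELECT category,
       COUNT(*) as cnt,
       SUM(quantity) as total_quantity,
       AVG(price) as avg_price
FROM sales
GROUP BY category

Result:
  Clothing: 2 records, 121 total quantity, 937.45 avg price
  Food: 5 records, 216 total quantity, 863.33 avg price
  Media: 5 records, 141 total quantity, 1207.81 avg price
  Tools: 6 records, 278 total quantity, 1227.11 avg price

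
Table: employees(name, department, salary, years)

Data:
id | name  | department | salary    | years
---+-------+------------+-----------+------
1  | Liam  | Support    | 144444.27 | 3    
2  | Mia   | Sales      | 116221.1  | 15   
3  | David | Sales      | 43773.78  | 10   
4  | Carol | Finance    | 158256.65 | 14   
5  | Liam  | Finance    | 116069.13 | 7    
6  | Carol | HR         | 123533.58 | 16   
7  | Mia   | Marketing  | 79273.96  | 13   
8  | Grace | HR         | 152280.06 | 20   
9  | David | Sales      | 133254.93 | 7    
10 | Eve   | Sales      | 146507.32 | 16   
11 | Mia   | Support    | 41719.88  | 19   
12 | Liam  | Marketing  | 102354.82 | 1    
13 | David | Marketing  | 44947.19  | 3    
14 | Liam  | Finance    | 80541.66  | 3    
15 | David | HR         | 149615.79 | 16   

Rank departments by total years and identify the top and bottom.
SELECT department, SUM(years)
FROM employees
GROUP BY department
ORDER BY SUM(years)

All groups:
  Marketing: 17
  Support: 22
  Finance: 24
  Sales: 48
  HR: 52

Highest: HR (52)
Lowest: Marketing (17)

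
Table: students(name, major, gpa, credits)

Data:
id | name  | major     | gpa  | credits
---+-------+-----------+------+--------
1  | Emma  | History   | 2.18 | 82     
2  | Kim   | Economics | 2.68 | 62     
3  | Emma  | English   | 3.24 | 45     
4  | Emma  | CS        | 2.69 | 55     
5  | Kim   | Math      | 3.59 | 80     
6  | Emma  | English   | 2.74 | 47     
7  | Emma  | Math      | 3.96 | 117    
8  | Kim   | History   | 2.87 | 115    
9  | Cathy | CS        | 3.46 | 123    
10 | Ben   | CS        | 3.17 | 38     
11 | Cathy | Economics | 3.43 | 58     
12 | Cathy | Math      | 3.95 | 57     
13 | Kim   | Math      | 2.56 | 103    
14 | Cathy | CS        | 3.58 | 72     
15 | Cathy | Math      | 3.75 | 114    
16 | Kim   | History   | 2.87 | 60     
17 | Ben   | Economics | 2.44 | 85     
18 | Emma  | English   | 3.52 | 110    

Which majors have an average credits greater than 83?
SELECT major, AVG(credits)
FROM students
GROUP BY major
HAVING AVG(credits) > 83

Result:
  History: avg=85.67
  Math: avg=94.20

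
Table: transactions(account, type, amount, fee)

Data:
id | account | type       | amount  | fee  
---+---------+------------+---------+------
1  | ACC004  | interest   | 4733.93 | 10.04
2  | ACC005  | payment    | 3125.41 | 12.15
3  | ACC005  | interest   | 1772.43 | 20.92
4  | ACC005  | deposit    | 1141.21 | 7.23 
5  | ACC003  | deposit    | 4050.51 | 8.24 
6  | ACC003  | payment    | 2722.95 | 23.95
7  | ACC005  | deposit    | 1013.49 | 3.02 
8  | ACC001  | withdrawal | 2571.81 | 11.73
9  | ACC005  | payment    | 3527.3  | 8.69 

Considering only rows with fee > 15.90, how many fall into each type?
SELECT type, COUNT(*)
FROM transactions
WHERE fee > 15.90
GROUP BY type

Note: WHERE filters rows before grouping.

Result:
  interest: 1
  payment: 1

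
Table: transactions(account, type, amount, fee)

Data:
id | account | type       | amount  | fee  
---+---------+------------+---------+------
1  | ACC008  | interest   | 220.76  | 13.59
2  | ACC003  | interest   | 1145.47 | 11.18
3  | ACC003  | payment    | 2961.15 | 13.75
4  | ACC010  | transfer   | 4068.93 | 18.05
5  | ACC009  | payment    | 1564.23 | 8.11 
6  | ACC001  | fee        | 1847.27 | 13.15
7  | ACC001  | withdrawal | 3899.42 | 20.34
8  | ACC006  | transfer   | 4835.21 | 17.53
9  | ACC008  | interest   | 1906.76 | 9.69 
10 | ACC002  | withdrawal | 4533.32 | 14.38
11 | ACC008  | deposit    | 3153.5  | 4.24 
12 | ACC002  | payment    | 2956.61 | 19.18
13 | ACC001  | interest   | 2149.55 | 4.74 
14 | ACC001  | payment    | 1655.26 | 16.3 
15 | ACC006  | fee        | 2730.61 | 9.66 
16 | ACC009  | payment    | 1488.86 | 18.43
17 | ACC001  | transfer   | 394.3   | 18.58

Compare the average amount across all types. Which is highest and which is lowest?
SELECT type, AVG(amount)
FROM transactions
GROUP BY type
ORDER BY AVG(amount)

All groups:
  interest: 1355.64
  payment: 2125.22
  fee: 2288.94
  transfer: 3099.48
  deposit: 3153.50
  withdrawal: 4216.37

Highest: withdrawal (4216.37)
Lowest: interest (1355.64)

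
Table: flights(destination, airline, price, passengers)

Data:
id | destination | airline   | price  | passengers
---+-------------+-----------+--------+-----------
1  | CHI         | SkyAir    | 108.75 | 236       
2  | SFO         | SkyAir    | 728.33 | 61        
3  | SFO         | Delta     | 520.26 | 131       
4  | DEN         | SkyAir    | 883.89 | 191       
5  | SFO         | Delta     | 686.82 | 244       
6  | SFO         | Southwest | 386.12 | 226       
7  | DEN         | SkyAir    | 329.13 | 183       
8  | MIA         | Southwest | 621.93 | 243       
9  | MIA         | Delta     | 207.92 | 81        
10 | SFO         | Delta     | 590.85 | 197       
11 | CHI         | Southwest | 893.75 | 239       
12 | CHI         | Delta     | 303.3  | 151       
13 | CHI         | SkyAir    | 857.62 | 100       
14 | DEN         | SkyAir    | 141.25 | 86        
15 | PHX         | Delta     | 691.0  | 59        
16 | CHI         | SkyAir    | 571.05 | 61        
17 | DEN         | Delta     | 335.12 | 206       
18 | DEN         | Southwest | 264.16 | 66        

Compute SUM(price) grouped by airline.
SELECT airline, SUM(price) as result
FROM flights
GROUP BY airline

Result:
  Delta: 3335.27
  SkyAir: 3620.02
  Southwest: 2165.96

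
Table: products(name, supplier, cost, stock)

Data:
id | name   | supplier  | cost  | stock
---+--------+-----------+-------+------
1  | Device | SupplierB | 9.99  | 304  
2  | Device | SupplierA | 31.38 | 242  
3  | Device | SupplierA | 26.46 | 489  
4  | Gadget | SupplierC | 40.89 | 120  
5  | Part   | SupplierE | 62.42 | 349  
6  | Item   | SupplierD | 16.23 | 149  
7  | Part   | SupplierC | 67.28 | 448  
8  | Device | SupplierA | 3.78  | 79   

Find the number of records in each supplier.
SELECT supplier, COUNT(*) as count
FROM products
GROUP BY supplier

Result:
  SupplierA: 3
  SupplierB: 1
  SupplierC: 2
  SupplierD: 1
  SupplierE: 1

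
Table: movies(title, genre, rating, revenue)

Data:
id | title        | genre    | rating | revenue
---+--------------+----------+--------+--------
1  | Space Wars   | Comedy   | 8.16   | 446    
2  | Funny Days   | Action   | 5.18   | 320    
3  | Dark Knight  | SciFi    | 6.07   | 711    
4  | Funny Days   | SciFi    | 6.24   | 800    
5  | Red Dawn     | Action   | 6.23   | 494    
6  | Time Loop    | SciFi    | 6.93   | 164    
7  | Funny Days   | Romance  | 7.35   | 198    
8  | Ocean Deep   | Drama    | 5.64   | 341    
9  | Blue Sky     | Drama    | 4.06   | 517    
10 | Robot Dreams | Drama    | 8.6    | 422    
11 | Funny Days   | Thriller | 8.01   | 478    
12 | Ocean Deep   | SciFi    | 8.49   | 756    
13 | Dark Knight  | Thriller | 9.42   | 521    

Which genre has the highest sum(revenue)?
SELECT genre, SUM(revenue) as val
FROM movies
GROUP BY genre
ORDER BY val DESC
LIMIT 1

Result: SciFi with sum(revenue) = 2431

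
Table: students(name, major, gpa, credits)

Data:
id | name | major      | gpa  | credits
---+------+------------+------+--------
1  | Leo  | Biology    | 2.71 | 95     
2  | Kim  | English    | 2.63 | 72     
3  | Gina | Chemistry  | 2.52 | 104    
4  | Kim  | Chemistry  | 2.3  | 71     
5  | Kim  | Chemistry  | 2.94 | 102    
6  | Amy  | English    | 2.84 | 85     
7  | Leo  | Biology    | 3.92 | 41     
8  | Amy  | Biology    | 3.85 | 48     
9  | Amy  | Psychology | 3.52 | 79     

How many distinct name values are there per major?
SELECT major, COUNT(DISTINCT name)
FROM students
GROUP BY major

Result:
  Biology: 2 distinct
  Chemistry: 2 distinct
  English: 2 distinct
  Psychology: 1 distinct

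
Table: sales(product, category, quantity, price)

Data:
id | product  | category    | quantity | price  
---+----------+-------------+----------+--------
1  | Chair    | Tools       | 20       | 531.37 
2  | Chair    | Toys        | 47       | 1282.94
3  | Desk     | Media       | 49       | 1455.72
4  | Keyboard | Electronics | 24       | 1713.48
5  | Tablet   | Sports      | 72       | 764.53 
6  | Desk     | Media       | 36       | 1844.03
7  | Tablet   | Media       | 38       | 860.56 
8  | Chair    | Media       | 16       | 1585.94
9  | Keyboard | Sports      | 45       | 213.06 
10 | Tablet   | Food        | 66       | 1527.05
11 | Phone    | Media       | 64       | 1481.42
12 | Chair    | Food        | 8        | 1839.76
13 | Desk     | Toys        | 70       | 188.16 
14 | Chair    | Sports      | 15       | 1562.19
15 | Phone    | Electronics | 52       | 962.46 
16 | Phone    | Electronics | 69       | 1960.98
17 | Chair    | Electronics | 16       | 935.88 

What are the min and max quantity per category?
SELECT category, MIN(quantity), MAX(quantity)
FROM sales
GROUP BY category

Result:
  Electronics: min=16, max=69
  Food: min=8, max=66
  Media: min=16, max=64
  Sports: min=15, max=72
  Tools: min=20, max=20
  Toys: min=47, max=70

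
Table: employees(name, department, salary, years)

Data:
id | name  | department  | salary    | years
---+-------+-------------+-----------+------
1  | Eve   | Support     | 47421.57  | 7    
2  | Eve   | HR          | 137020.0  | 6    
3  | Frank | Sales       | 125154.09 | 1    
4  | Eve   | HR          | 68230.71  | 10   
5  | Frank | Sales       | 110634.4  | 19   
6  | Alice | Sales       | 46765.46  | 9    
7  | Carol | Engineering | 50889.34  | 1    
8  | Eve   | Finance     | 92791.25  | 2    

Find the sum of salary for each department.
SELECT department, SUM(salary) as result
FROM employees
GROUP BY department

Result:
  Engineering: 50889.34
  Finance: 92791.25
  HR: 205250.71
  Sales: 282553.95
  Support: 47421.57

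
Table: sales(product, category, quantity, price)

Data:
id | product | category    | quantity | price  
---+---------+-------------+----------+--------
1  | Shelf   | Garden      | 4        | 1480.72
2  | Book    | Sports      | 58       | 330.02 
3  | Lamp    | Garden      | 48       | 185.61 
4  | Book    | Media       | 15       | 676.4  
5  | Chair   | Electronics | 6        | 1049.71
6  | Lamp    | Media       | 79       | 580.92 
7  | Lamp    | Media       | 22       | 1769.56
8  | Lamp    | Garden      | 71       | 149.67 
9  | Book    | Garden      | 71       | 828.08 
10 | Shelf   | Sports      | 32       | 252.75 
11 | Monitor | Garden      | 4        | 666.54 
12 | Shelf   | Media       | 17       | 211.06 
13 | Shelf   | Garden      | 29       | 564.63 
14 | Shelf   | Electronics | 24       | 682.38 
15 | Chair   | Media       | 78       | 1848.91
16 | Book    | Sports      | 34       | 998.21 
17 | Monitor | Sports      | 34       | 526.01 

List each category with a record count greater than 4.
SELECT category, COUNT(*) as cnt
FROM sales
GROUP BY category
HAVING COUNT(*) > 4

Result:
  Garden: 6
  Media: 5

Note: HAVING filters groups after aggregation, WHERE filters rows before.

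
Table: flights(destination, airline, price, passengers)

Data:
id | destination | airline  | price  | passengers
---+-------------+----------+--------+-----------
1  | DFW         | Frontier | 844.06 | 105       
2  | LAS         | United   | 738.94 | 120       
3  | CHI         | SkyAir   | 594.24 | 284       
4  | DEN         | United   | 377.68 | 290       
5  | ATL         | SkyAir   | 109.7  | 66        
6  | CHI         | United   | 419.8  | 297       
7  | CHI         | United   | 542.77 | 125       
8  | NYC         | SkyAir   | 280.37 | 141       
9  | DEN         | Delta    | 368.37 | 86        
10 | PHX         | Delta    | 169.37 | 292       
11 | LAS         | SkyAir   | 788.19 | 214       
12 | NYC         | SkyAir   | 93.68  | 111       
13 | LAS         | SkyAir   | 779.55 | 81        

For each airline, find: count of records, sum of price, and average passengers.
SELECT airline,
       COUNT(*) as cnt,
       SUM(price) as total_price,
       AVG(passengers) as avg_passengers
FROM flights
GROUP BY airline

Result:
  Delta: 2 records, 537.74 total price, 189.00 avg passengers
  Frontier: 1 records, 844.06 total price, 105.00 avg passengers
  SkyAir: 6 records, 2645.73 total price, 149.50 avg passengers
  United: 4 records, 2079.19 total price, 208.00 avg passengers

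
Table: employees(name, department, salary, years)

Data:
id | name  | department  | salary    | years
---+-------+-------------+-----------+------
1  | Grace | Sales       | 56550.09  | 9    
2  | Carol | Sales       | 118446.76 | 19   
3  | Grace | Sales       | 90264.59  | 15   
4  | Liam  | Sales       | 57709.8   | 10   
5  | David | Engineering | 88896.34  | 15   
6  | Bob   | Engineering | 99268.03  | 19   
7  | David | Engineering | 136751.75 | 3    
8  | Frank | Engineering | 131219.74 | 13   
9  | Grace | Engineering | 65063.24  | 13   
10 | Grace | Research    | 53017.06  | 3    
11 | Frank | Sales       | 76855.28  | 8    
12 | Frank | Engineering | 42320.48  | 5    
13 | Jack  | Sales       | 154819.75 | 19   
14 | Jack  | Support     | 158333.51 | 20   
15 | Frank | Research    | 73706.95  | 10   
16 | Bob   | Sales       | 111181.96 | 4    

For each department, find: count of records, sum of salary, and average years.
SELECT department,
       COUNT(*) as cnt,
       SUM(salary) as total_salary,
       AVG(years) as avg_years
FROM employees
GROUP BY department

Result:
  Engineering: 6 records, 563519.58 total salary, 11.33 avg years
  Research: 2 records, 126724.01 total salary, 6.50 avg years
  Sales: 7 records, 665828.23 total salary, 12.00 avg years
  Support: 1 records, 158333.51 total salary, 20.00 avg years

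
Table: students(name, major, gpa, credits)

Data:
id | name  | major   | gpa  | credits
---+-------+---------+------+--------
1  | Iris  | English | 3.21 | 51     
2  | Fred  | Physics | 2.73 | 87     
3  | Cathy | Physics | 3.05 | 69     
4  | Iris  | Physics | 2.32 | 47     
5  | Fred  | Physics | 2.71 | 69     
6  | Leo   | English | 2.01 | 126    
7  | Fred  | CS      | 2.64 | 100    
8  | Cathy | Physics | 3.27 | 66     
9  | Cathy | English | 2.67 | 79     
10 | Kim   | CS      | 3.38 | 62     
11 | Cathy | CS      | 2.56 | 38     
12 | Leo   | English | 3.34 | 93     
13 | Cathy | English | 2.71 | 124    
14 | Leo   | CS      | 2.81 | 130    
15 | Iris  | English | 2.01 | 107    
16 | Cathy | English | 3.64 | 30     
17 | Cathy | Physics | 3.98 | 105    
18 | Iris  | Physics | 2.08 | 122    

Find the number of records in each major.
SELECT major, COUNT(*) as count
FROM students
GROUP BY major

Result:
  CS: 4
  English: 7
  Physics: 7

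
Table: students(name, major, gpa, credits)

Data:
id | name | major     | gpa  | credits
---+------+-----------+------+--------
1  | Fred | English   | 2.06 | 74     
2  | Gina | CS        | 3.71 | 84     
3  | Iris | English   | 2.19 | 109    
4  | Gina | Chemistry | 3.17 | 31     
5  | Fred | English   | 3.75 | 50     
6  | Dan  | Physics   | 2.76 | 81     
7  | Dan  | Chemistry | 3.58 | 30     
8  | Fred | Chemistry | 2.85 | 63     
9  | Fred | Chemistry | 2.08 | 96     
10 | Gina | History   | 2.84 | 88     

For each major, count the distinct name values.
SELECT major, COUNT(DISTINCT name)
FROM students
GROUP BY major

Result:
  CS: 1 distinct
  Chemistry: 3 distinct
  English: 2 distinct
  History: 1 distinct
  Physics: 1 distinct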